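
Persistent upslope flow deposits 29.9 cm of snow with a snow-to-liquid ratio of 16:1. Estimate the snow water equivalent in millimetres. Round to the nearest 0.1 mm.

SWE = snow depth / ratio = 29.9 cm / 16 = 1.869 cm = 18.7 mm.

SWE ≈ 18.7 mm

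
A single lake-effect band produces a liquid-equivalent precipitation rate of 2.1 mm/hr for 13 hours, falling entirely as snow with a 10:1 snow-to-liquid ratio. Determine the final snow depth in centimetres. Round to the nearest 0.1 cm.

snow depth ≈ 27.3 cm

Liquid-equivalent depth = 2.1 × 13 = 27.3 mm.
Snow depth = 27.3 mm × 10 = 273 mm = 27.3 cm.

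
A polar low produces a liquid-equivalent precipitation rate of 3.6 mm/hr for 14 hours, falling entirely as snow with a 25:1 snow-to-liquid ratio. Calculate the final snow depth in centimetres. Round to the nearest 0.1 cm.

snow depth ≈ 126.0 cm

Liquid-equivalent depth = 3.6 × 14 = 50.4 mm.
Snow depth = 50.4 mm × 25 = 1260 mm = 126.0 cm.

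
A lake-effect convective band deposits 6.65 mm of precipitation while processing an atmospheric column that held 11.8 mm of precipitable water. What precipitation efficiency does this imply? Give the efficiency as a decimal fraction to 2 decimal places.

ε = precipitation / PW = 6.65 / 11.8 = 0.56.

ε ≈ 0.56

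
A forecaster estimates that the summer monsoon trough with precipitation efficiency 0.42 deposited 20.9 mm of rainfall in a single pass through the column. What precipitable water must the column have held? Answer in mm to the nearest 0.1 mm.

PW ≈ 49.8 mm

PW = rainfall / ε = 20.9 / 0.42 = 49.8 mm.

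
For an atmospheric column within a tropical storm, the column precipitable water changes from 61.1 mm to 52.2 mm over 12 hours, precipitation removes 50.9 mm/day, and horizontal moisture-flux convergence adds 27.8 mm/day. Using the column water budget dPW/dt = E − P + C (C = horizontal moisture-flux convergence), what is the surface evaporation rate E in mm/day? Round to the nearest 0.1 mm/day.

E ≈ 5.3 mm/day

dPW/dt = (52.2 − 61.1) mm / (12/24 day) = -17.800 mm/day.
E = dPW/dt + P − C = (-17.800) + 50.9 − (27.8) = 5.3 mm/day.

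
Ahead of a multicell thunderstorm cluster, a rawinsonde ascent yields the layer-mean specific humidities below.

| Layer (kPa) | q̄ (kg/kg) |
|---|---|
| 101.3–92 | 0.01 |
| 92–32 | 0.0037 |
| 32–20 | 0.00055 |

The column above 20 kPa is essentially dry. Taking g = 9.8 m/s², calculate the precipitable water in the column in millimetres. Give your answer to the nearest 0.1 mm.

Precipitable water is the column-integrated vapour mass per unit area: PW = (1/g) Σ q̄ Δp, with q in kg/kg and Δp in Pa (1 kg/m² of water = 1 mm).
Layer 101.3–92 kPa: Δp = 93 hPa = 9300 Pa, q̄ = 0.01 kg/kg → 0.01 × 9300 / 9.8 = 9.49 mm
Layer 92–32 kPa: Δp = 600 hPa = 60000 Pa, q̄ = 0.0037 kg/kg → 0.0037 × 60000 / 9.8 = 22.65 mm
Layer 32–20 kPa: Δp = 120 hPa = 12000 Pa, q̄ = 0.00055 kg/kg → 0.00055 × 12000 / 9.8 = 0.67 mm
PW = 9.49 + 22.65 + 0.67 = 32.81 ≈ 32.8 mm.

PW ≈ 32.8 mm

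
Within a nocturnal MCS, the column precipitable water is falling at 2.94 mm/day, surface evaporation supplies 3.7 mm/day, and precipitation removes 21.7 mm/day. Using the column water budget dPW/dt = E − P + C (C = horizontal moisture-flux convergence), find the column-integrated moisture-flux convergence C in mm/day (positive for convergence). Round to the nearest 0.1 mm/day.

dPW/dt = -2.94 mm/day.
C = dPW/dt − E + P = (-2.94) − 3.7 + 21.7 = 15.1 mm/day.

C ≈ 15.1 mm/day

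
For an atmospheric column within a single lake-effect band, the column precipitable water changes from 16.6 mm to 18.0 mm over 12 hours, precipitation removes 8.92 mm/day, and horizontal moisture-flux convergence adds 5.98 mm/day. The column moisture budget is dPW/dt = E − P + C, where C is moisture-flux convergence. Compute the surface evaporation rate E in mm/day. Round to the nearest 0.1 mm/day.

E ≈ 5.7 mm/day

dPW/dt = (18.0 − 16.6) mm / (12/24 day) = +2.800 mm/day.
E = dPW/dt + P − C = (+2.800) + 8.92 − (5.98) = 5.7 mm/day.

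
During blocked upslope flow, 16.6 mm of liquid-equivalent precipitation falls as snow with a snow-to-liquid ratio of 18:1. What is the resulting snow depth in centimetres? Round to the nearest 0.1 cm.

Snow depth = liquid × ratio = 16.6 mm × 18 = 298.8 mm = 29.9 cm.

snow depth ≈ 29.9 cm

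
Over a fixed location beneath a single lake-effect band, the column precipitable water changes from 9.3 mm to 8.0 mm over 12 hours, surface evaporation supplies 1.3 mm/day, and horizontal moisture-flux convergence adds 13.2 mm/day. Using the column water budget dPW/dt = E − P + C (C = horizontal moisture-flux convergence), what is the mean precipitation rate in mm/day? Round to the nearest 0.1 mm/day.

P ≈ 17.1 mm/day

dPW/dt = (8.0 − 9.3) mm / (12/24 day) = -2.600 mm/day.
P = E + C − dPW/dt = 1.3 + (13.2) − (-2.600) = 17.1 mm/day.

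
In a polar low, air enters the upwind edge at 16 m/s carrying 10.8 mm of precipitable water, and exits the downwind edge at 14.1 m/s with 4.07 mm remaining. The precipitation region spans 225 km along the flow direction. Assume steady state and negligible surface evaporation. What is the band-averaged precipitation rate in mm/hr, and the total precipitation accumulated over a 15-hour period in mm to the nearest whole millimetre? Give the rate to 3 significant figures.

R ≈ 1.85 mm/hr; total ≈ 28 mm

Column moisture flux per unit crosswind length is F = V × PW.
Inflow: F_in = 16 × 10.8 = 172.8 mm·m/s
Outflow: F_out = 14.1 × 4.07 = 57.387 mm·m/s
Steady-state rate R = (F_in − F_out)/L = (172.8 − 57.387) / 225000 m = 5.129e-04 mm/s.
R = 5.129e-04 × 3600 = 1.85 mm/hr.
Over 15 h: total = 1.85 × 15 = 27.75 ≈ 28 mm.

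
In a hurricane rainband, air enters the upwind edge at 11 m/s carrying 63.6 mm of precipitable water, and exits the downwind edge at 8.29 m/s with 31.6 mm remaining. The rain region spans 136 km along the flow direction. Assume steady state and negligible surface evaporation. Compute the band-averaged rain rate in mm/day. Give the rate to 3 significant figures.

Column moisture flux per unit crosswind length is F = V × PW.
Inflow: F_in = 11 × 63.6 = 699.6 mm·m/s
Outflow: F_out = 8.29 × 31.6 = 261.964 mm·m/s
Steady-state rate R = (F_in − F_out)/L = (699.6 − 261.964) / 136000 m = 3.218e-03 mm/s.
R = 3.218e-03 × 3600 × 24 = 278 mm/day.

R ≈ 278 mm/day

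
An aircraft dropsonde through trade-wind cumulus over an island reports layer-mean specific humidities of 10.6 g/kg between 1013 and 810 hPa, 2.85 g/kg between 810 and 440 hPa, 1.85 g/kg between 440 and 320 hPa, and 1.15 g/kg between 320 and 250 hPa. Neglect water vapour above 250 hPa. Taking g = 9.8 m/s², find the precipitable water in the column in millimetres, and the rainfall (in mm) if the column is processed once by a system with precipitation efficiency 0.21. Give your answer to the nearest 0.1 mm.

Precipitable water is the column-integrated vapour mass per unit area: PW = (1/g) Σ q̄ Δp, with q in kg/kg and Δp in Pa (1 kg/m² of water = 1 mm).
Layer 1013–810 hPa: Δp = 203 hPa = 20300 Pa, q̄ = 0.0106 kg/kg → 0.0106 × 20300 / 9.8 = 21.96 mm
Layer 810–440 hPa: Δp = 370 hPa = 37000 Pa, q̄ = 0.00285 kg/kg → 0.00285 × 37000 / 9.8 = 10.76 mm
Layer 440–320 hPa: Δp = 120 hPa = 12000 Pa, q̄ = 0.00185 kg/kg → 0.00185 × 12000 / 9.8 = 2.27 mm
Layer 320–250 hPa: Δp = 70 hPa = 7000 Pa, q̄ = 0.00115 kg/kg → 0.00115 × 7000 / 9.8 = 0.82 mm
PW = 21.96 + 10.76 + 2.27 + 0.82 = 35.81 ≈ 35.8 mm.
Rainfall = ε × PW = 0.21 × 35.8 = 7.5 mm.

PW ≈ 35.8 mm; rainfall ≈ 7.5 mm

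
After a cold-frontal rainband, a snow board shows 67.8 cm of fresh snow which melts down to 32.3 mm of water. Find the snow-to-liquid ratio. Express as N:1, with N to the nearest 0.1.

ratio ≈ 21.0

Ratio = snow depth / SWE = 678 mm / 32.3 mm = 21.0, i.e. 21.0:1.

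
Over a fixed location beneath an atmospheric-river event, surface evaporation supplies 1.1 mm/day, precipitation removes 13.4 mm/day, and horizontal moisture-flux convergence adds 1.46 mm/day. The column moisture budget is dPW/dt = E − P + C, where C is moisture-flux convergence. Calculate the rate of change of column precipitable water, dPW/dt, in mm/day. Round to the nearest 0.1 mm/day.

dPW/dt ≈ -10.8 mm/day

dPW/dt = E − P + C = 1.1 − 13.4 + (1.46) = -10.8 mm/day.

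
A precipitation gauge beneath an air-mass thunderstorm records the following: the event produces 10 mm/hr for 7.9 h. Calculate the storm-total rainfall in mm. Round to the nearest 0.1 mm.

Total = Σ Rᵢ Δtᵢ = 10 × 7.9
      = 79 = 79.0 mm.

total ≈ 79.0 mm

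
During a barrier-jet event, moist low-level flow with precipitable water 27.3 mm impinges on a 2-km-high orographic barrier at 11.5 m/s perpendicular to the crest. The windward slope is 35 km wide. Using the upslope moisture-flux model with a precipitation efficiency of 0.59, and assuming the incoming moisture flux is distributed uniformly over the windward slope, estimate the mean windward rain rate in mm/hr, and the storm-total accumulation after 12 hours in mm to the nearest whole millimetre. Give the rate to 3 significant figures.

Incoming column moisture flux per unit ridge length: F = V × PW = 11.5 × 27.3 = 313.95 mm·m/s.
Spread over the 35 km slope with efficiency ε = 0.59: R = ε·F/W = 0.59 × 313.95 / 35000 m = 5.292e-03 mm/s.
R = 5.292e-03 × 3600 = 19.1 mm/hr.
Over 12 h: total = 19.1 × 12 = 229.2 ≈ 229 mm.

R ≈ 19.1 mm/hr; total ≈ 229 mm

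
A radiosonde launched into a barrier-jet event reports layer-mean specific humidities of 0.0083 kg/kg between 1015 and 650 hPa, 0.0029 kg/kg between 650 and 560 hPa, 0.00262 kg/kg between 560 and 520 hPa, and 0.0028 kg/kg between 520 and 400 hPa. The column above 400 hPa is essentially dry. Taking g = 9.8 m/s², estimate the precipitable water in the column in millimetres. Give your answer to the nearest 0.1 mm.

Precipitable water is the column-integrated vapour mass per unit area: PW = (1/g) Σ q̄ Δp, with q in kg/kg and Δp in Pa (1 kg/m² of water = 1 mm).
Layer 1015–650 hPa: Δp = 365 hPa = 36500 Pa, q̄ = 0.0083 kg/kg → 0.0083 × 36500 / 9.8 = 30.91 mm
Layer 650–560 hPa: Δp = 90 hPa = 9000 Pa, q̄ = 0.0029 kg/kg → 0.0029 × 9000 / 9.8 = 2.66 mm
Layer 560–520 hPa: Δp = 40 hPa = 4000 Pa, q̄ = 0.00262 kg/kg → 0.00262 × 4000 / 9.8 = 1.07 mm
Layer 520–400 hPa: Δp = 120 hPa = 12000 Pa, q̄ = 0.0028 kg/kg → 0.0028 × 12000 / 9.8 = 3.43 mm
PW = 30.91 + 2.66 + 1.07 + 3.43 = 38.07 ≈ 38.1 mm.

PW ≈ 38.1 mm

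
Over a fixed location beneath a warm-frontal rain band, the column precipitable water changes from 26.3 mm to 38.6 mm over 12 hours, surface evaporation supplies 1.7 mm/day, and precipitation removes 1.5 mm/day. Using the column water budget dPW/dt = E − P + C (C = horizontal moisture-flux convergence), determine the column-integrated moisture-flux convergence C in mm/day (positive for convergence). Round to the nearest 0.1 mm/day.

C ≈ 24.4 mm/day

dPW/dt = (38.6 − 26.3) mm / (12/24 day) = +24.600 mm/day.
C = dPW/dt − E + P = (+24.600) − 1.7 + 1.5 = 24.4 mm/day.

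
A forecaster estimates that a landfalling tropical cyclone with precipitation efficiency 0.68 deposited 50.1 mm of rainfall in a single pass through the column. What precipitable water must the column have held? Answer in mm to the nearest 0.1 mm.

PW = rainfall / ε = 50.1 / 0.68 = 73.7 mm.

PW ≈ 73.7 mm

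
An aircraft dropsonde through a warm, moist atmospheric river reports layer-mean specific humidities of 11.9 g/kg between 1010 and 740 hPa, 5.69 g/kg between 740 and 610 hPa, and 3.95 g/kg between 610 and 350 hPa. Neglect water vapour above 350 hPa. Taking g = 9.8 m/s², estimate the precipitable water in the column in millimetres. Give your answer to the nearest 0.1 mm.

Precipitable water is the column-integrated vapour mass per unit area: PW = (1/g) Σ q̄ Δp, with q in kg/kg and Δp in Pa (1 kg/m² of water = 1 mm).
Layer 1010–740 hPa: Δp = 270 hPa = 27000 Pa, q̄ = 0.0119 kg/kg → 0.0119 × 27000 / 9.8 = 32.79 mm
Layer 740–610 hPa: Δp = 130 hPa = 13000 Pa, q̄ = 0.00569 kg/kg → 0.00569 × 13000 / 9.8 = 7.55 mm
Layer 610–350 hPa: Δp = 260 hPa = 26000 Pa, q̄ = 0.00395 kg/kg → 0.00395 × 26000 / 9.8 = 10.48 mm
PW = 32.79 + 7.55 + 10.48 = 50.82 ≈ 50.8 mm.

PW ≈ 50.8 mm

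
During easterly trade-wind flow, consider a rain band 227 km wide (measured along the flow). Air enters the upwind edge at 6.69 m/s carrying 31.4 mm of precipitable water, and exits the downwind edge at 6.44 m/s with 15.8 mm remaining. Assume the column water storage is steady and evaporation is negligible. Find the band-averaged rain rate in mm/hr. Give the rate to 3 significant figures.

Column moisture flux per unit crosswind length is F = V × PW.
Inflow: F_in = 6.69 × 31.4 = 210.066 mm·m/s
Outflow: F_out = 6.44 × 15.8 = 101.752 mm·m/s
Steady-state rate R = (F_in − F_out)/L = (210.066 − 101.752) / 227000 m = 4.772e-04 mm/s.
R = 4.772e-04 × 3600 = 1.72 mm/hr.

R ≈ 1.72 mm/hr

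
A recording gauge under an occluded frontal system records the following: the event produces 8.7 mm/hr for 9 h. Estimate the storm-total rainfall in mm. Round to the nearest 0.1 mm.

total ≈ 78.3 mm

Total = Σ Rᵢ Δtᵢ = 8.7 × 9
      = 78.3 = 78.3 mm.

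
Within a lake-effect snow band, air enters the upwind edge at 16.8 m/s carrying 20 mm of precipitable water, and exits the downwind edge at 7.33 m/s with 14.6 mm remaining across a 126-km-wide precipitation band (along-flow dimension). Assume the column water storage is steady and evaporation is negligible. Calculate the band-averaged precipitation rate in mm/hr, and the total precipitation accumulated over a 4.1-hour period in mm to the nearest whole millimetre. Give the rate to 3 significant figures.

R ≈ 6.54 mm/hr; total ≈ 27 mm

Column moisture flux per unit crosswind length is F = V × PW.
Inflow: F_in = 16.8 × 20 = 336 mm·m/s
Outflow: F_out = 7.33 × 14.6 = 107.018 mm·m/s
Steady-state rate R = (F_in − F_out)/L = (336 − 107.018) / 126000 m = 1.817e-03 mm/s.
R = 1.817e-03 × 3600 = 6.54 mm/hr.
Over 4.1 h: total = 6.54 × 4.1 = 26.814 ≈ 27 mm.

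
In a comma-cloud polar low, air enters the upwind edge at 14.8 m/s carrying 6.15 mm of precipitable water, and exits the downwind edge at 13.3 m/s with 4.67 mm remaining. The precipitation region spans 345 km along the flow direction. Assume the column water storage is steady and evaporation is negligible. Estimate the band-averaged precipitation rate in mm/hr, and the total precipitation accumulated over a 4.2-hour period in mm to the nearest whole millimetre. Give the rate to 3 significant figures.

Column moisture flux per unit crosswind length is F = V × PW.
Inflow: F_in = 14.8 × 6.15 = 91.02 mm·m/s
Outflow: F_out = 13.3 × 4.67 = 62.111 mm·m/s
Steady-state rate R = (F_in − F_out)/L = (91.02 − 62.111) / 345000 m = 8.379e-05 mm/s.
R = 8.379e-05 × 3600 = 0.302 mm/hr.
Over 4.2 h: total = 0.302 × 4.2 = 1.2684 ≈ 1 mm.

R ≈ 0.302 mm/hr; total ≈ 1 mm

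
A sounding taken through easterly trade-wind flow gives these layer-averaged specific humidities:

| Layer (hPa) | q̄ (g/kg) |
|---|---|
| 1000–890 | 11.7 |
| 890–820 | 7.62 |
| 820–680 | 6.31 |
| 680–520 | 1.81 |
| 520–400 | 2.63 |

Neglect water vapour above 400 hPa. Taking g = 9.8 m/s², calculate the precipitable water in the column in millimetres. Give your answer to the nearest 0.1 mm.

PW ≈ 33.8 mm

Precipitable water is the column-integrated vapour mass per unit area: PW = (1/g) Σ q̄ Δp, with q in kg/kg and Δp in Pa (1 kg/m² of water = 1 mm).
Layer 1000–890 hPa: Δp = 110 hPa = 11000 Pa, q̄ = 0.0117 kg/kg → 0.0117 × 11000 / 9.8 = 13.13 mm
Layer 890–820 hPa: Δp = 70 hPa = 7000 Pa, q̄ = 0.00762 kg/kg → 0.00762 × 7000 / 9.8 = 5.44 mm
Layer 820–680 hPa: Δp = 140 hPa = 14000 Pa, q̄ = 0.00631 kg/kg → 0.00631 × 14000 / 9.8 = 9.01 mm
Layer 680–520 hPa: Δp = 160 hPa = 16000 Pa, q̄ = 0.00181 kg/kg → 0.00181 × 16000 / 9.8 = 2.96 mm
Layer 520–400 hPa: Δp = 120 hPa = 12000 Pa, q̄ = 0.00263 kg/kg → 0.00263 × 12000 / 9.8 = 3.22 mm
PW = 13.13 + 5.44 + 9.01 + 2.96 + 3.22 = 33.76 ≈ 33.8 mm.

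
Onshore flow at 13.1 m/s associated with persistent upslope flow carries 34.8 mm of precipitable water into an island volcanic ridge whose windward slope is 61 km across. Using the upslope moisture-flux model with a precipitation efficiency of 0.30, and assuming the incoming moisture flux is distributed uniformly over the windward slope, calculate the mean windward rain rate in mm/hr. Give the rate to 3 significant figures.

R ≈ 8.07 mm/hr

Incoming column moisture flux per unit ridge length: F = V × PW = 13.1 × 34.8 = 455.88 mm·m/s.
Spread over the 61 km slope with efficiency ε = 0.30: R = ε·F/W = 0.30 × 455.88 / 61000 m = 2.242e-03 mm/s.
R = 2.242e-03 × 3600 = 8.07 mm/hr.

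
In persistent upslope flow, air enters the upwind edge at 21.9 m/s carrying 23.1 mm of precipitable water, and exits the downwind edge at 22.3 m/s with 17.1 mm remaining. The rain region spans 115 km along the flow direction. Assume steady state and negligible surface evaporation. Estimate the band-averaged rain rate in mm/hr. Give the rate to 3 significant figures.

Column moisture flux per unit crosswind length is F = V × PW.
Inflow: F_in = 21.9 × 23.1 = 505.89 mm·m/s
Outflow: F_out = 22.3 × 17.1 = 381.33 mm·m/s
Steady-state rate R = (F_in − F_out)/L = (505.89 − 381.33) / 115000 m = 1.083e-03 mm/s.
R = 1.083e-03 × 3600 = 3.90 mm/hr.

R ≈ 3.90 mm/hr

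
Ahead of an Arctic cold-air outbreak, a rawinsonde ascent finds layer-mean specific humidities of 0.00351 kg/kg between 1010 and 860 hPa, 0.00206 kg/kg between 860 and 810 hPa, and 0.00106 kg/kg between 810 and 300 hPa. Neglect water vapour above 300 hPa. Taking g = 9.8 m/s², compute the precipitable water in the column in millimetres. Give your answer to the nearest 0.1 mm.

PW ≈ 11.9 mm

Precipitable water is the column-integrated vapour mass per unit area: PW = (1/g) Σ q̄ Δp, with q in kg/kg and Δp in Pa (1 kg/m² of water = 1 mm).
Layer 1010–860 hPa: Δp = 150 hPa = 15000 Pa, q̄ = 0.00351 kg/kg → 0.00351 × 15000 / 9.8 = 5.37 mm
Layer 860–810 hPa: Δp = 50 hPa = 5000 Pa, q̄ = 0.00206 kg/kg → 0.00206 × 5000 / 9.8 = 1.05 mm
Layer 810–300 hPa: Δp = 510 hPa = 51000 Pa, q̄ = 0.00106 kg/kg → 0.00106 × 51000 / 9.8 = 5.52 mm
PW = 5.37 + 1.05 + 5.52 = 11.94 ≈ 11.9 mm.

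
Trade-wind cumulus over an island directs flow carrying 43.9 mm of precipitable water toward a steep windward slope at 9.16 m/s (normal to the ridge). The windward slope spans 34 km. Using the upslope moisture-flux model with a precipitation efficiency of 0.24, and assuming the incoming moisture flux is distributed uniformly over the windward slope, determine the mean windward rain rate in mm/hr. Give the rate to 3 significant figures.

R ≈ 10.2 mm/hr

Incoming column moisture flux per unit ridge length: F = V × PW = 9.16 × 43.9 = 402.124 mm·m/s.
Spread over the 34 km slope with efficiency ε = 0.24: R = ε·F/W = 0.24 × 402.124 / 34000 m = 2.839e-03 mm/s.
R = 2.839e-03 × 3600 = 10.2 mm/hr.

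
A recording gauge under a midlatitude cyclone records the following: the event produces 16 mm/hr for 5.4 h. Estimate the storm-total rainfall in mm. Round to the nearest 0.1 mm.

Total = Σ Rᵢ Δtᵢ = 16 × 5.4
      = 86.4 = 86.4 mm.

total ≈ 86.4 mm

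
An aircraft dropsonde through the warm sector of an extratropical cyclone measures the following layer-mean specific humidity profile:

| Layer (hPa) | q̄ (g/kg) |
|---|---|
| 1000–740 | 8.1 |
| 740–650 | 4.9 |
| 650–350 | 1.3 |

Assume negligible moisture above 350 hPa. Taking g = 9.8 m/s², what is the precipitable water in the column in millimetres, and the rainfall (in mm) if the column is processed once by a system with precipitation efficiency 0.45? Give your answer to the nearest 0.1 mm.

Precipitable water is the column-integrated vapour mass per unit area: PW = (1/g) Σ q̄ Δp, with q in kg/kg and Δp in Pa (1 kg/m² of water = 1 mm).
Layer 1000–740 hPa: Δp = 260 hPa = 26000 Pa, q̄ = 0.0081 kg/kg → 0.0081 × 26000 / 9.8 = 21.49 mm
Layer 740–650 hPa: Δp = 90 hPa = 9000 Pa, q̄ = 0.0049 kg/kg → 0.0049 × 9000 / 9.8 = 4.50 mm
Layer 650–350 hPa: Δp = 300 hPa = 30000 Pa, q̄ = 0.0013 kg/kg → 0.0013 × 30000 / 9.8 = 3.98 mm
PW = 21.49 + 4.50 + 3.98 = 29.97 ≈ 30.0 mm.
Rainfall = ε × PW = 0.45 × 30.0 = 13.5 mm.

PW ≈ 30.0 mm; rainfall ≈ 13.5 mm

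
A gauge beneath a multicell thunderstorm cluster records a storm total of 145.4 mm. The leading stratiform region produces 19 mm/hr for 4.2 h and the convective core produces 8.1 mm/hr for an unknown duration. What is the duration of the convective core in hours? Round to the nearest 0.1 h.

duration ≈ 8.1 h

Known phases: 19 × 4.2 = 79.8 mm.
Remaining depth = 145.4 − 79.8 = 65.6 mm.
Duration = 65.6 / 8.1 = 8.1 h.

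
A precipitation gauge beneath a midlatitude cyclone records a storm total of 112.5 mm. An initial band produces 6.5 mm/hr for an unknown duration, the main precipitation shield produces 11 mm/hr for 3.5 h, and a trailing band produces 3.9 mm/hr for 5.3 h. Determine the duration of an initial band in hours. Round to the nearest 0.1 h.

Known phases: 11 × 3.5 + 3.9 × 5.3 = 38.5 + 20.67 = 59.17 mm.
Remaining depth = 112.5 − 59.17 = 53.33 mm.
Duration = 53.33 / 6.5 = 8.2 h.

duration ≈ 8.2 h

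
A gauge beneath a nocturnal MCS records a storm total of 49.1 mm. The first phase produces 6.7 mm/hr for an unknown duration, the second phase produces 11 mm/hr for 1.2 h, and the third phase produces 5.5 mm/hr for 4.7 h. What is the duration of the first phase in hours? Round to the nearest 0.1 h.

duration ≈ 1.5 h

Known phases: 11 × 1.2 + 5.5 × 4.7 = 13.2 + 25.85 = 39.05 mm.
Remaining depth = 49.1 − 39.05 = 10.05 mm.
Duration = 10.05 / 6.7 = 1.5 h.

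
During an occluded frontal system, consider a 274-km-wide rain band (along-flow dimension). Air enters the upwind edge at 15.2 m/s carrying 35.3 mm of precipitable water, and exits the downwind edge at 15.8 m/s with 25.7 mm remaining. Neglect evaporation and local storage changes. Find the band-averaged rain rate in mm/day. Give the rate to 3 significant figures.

R ≈ 41.2 mm/day

Column moisture flux per unit crosswind length is F = V × PW.
Inflow: F_in = 15.2 × 35.3 = 536.56 mm·m/s
Outflow: F_out = 15.8 × 25.7 = 406.06 mm·m/s
Steady-state rate R = (F_in − F_out)/L = (536.56 − 406.06) / 274000 m = 4.763e-04 mm/s.
R = 4.763e-04 × 3600 × 24 = 41.2 mm/day.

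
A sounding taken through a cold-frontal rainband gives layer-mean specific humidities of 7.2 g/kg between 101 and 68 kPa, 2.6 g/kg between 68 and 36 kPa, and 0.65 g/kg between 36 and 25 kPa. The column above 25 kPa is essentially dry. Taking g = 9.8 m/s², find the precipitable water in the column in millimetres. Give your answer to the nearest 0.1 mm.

PW ≈ 33.5 mm

Precipitable water is the column-integrated vapour mass per unit area: PW = (1/g) Σ q̄ Δp, with q in kg/kg and Δp in Pa (1 kg/m² of water = 1 mm).
Layer 101–68 kPa: Δp = 330 hPa = 33000 Pa, q̄ = 0.0072 kg/kg → 0.0072 × 33000 / 9.8 = 24.24 mm
Layer 68–36 kPa: Δp = 320 hPa = 32000 Pa, q̄ = 0.0026 kg/kg → 0.0026 × 32000 / 9.8 = 8.49 mm
Layer 36–25 kPa: Δp = 110 hPa = 11000 Pa, q̄ = 0.00065 kg/kg → 0.00065 × 11000 / 9.8 = 0.73 mm
PW = 24.24 + 8.49 + 0.73 = 33.46 ≈ 33.5 mm.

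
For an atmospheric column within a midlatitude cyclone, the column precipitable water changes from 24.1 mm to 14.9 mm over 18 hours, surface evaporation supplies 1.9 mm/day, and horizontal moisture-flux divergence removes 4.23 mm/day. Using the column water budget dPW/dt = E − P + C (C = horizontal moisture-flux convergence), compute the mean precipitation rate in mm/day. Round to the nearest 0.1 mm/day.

P ≈ 9.9 mm/day

dPW/dt = (14.9 − 24.1) mm / (18/24 day) = -12.267 mm/day.
P = E + C − dPW/dt = 1.9 + (-4.23) − (-12.267) = 9.9 mm/day.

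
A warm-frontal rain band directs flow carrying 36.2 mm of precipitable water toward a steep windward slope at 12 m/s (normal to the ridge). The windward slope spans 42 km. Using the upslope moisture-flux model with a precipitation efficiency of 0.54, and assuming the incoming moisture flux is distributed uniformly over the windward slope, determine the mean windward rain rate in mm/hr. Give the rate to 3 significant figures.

Incoming column moisture flux per unit ridge length: F = V × PW = 12 × 36.2 = 434.4 mm·m/s.
Spread over the 42 km slope with efficiency ε = 0.54: R = ε·F/W = 0.54 × 434.4 / 42000 m = 5.585e-03 mm/s.
R = 5.585e-03 × 3600 = 20.1 mm/hr.

R ≈ 20.1 mm/hr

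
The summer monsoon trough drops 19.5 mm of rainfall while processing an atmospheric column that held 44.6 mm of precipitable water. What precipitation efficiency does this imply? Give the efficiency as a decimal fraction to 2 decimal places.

ε ≈ 0.44

ε = rainfall / PW = 19.5 / 44.6 = 0.44.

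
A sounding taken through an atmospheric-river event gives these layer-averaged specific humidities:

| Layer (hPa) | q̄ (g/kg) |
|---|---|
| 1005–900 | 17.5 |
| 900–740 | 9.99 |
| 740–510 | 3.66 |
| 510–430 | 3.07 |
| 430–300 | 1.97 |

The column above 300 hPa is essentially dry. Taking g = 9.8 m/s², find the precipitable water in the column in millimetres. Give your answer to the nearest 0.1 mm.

Precipitable water is the column-integrated vapour mass per unit area: PW = (1/g) Σ q̄ Δp, with q in kg/kg and Δp in Pa (1 kg/m² of water = 1 mm).
Layer 1005–900 hPa: Δp = 105 hPa = 10500 Pa, q̄ = 0.0175 kg/kg → 0.0175 × 10500 / 9.8 = 18.75 mm
Layer 900–740 hPa: Δp = 160 hPa = 16000 Pa, q̄ = 0.00999 kg/kg → 0.00999 × 16000 / 9.8 = 16.31 mm
Layer 740–510 hPa: Δp = 230 hPa = 23000 Pa, q̄ = 0.00366 kg/kg → 0.00366 × 23000 / 9.8 = 8.59 mm
Layer 510–430 hPa: Δp = 80 hPa = 8000 Pa, q̄ = 0.00307 kg/kg → 0.00307 × 8000 / 9.8 = 2.51 mm
Layer 430–300 hPa: Δp = 130 hPa = 13000 Pa, q̄ = 0.00197 kg/kg → 0.00197 × 13000 / 9.8 = 2.61 mm
PW = 18.75 + 16.31 + 8.59 + 2.51 + 2.61 = 48.77 ≈ 48.8 mm.

PW ≈ 48.8 mm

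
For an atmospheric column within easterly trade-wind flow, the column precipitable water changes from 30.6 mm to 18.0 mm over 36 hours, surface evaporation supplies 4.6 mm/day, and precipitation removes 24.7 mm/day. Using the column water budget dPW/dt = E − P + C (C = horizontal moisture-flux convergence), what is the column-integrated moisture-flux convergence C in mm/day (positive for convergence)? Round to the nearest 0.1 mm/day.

C ≈ 11.7 mm/day

dPW/dt = (18.0 − 30.6) mm / (36/24 day) = -8.400 mm/day.
C = dPW/dt − E + P = (-8.400) − 4.6 + 24.7 = 11.7 mm/day.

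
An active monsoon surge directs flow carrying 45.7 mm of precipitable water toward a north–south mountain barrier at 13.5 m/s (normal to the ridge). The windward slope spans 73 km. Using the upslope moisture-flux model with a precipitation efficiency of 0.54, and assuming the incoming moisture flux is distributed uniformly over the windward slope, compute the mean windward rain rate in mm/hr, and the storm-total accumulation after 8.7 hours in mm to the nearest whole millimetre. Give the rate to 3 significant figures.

Incoming column moisture flux per unit ridge length: F = V × PW = 13.5 × 45.7 = 616.95 mm·m/s.
Spread over the 73 km slope with efficiency ε = 0.54: R = ε·F/W = 0.54 × 616.95 / 73000 m = 4.564e-03 mm/s.
R = 4.564e-03 × 3600 = 16.4 mm/hr.
Over 8.7 h: total = 16.4 × 8.7 = 142.68 ≈ 143 mm.

R ≈ 16.4 mm/hr; total ≈ 143 mm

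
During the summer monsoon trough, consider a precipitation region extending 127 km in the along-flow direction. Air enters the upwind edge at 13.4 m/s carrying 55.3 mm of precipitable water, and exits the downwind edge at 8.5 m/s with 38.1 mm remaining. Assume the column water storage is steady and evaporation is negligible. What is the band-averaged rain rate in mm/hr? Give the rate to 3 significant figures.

R ≈ 11.8 mm/hr

Column moisture flux per unit crosswind length is F = V × PW.
Inflow: F_in = 13.4 × 55.3 = 741.02 mm·m/s
Outflow: F_out = 8.5 × 38.1 = 323.85 mm·m/s
Steady-state rate R = (F_in − F_out)/L = (741.02 − 323.85) / 127000 m = 3.285e-03 mm/s.
R = 3.285e-03 × 3600 = 11.8 mm/hr.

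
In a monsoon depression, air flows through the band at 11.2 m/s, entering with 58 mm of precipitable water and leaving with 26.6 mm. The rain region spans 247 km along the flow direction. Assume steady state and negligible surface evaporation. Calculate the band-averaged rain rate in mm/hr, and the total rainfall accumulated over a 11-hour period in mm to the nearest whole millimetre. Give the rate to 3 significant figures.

Column moisture flux per unit crosswind length is F = V × PW.
Inflow: F_in = 11.2 × 58 = 649.6 mm·m/s
Outflow: F_out = 11.2 × 26.6 = 297.92 mm·m/s
Steady-state rate R = (F_in − F_out)/L = (649.6 − 297.92) / 247000 m = 1.424e-03 mm/s.
R = 1.424e-03 × 3600 = 5.13 mm/hr.
Over 11 h: total = 5.13 × 11 = 56.43 ≈ 56 mm.

R ≈ 5.13 mm/hr; total ≈ 56 mm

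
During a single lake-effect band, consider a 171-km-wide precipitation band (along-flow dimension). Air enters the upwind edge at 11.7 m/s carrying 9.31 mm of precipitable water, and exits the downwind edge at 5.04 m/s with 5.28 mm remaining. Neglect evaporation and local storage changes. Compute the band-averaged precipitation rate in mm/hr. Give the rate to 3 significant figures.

Column moisture flux per unit crosswind length is F = V × PW.
Inflow: F_in = 11.7 × 9.31 = 108.927 mm·m/s
Outflow: F_out = 5.04 × 5.28 = 26.6112 mm·m/s
Steady-state rate R = (F_in − F_out)/L = (108.927 − 26.6112) / 171000 m = 4.814e-04 mm/s.
R = 4.814e-04 × 3600 = 1.73 mm/hr.

R ≈ 1.73 mm/hr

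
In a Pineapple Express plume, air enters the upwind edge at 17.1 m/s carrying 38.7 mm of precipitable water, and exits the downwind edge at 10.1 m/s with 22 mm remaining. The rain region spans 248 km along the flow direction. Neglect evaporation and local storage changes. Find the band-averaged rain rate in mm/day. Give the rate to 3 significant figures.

R ≈ 153 mm/day

Column moisture flux per unit crosswind length is F = V × PW.
Inflow: F_in = 17.1 × 38.7 = 661.77 mm·m/s
Outflow: F_out = 10.1 × 22 = 222.2 mm·m/s
Steady-state rate R = (F_in − F_out)/L = (661.77 − 222.2) / 248000 m = 1.772e-03 mm/s.
R = 1.772e-03 × 3600 × 24 = 153 mm/day.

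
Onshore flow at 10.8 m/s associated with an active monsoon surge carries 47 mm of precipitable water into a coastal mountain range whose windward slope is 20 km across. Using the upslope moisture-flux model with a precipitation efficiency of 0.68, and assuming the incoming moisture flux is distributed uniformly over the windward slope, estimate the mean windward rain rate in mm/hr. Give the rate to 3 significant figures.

R ≈ 62.1 mm/hr

Incoming column moisture flux per unit ridge length: F = V × PW = 10.8 × 47 = 507.6 mm·m/s.
Spread over the 20 km slope with efficiency ε = 0.68: R = ε·F/W = 0.68 × 507.6 / 20000 m = 1.726e-02 mm/s.
R = 1.726e-02 × 3600 = 62.1 mm/hr.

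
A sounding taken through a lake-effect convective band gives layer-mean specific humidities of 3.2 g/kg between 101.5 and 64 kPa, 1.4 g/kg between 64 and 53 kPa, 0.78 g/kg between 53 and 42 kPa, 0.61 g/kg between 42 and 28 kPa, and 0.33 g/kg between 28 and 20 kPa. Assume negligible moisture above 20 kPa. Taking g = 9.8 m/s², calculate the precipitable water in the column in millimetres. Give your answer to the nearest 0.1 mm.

Precipitable water is the column-integrated vapour mass per unit area: PW = (1/g) Σ q̄ Δp, with q in kg/kg and Δp in Pa (1 kg/m² of water = 1 mm).
Layer 101.5–64 kPa: Δp = 375 hPa = 37500 Pa, q̄ = 0.0032 kg/kg → 0.0032 × 37500 / 9.8 = 12.24 mm
Layer 64–53 kPa: Δp = 110 hPa = 11000 Pa, q̄ = 0.0014 kg/kg → 0.0014 × 11000 / 9.8 = 1.57 mm
Layer 53–42 kPa: Δp = 110 hPa = 11000 Pa, q̄ = 0.00078 kg/kg → 0.00078 × 11000 / 9.8 = 0.88 mm
Layer 42–28 kPa: Δp = 140 hPa = 14000 Pa, q̄ = 0.00061 kg/kg → 0.00061 × 14000 / 9.8 = 0.87 mm
Layer 28–20 kPa: Δp = 80 hPa = 8000 Pa, q̄ = 0.00033 kg/kg → 0.00033 × 8000 / 9.8 = 0.27 mm
PW = 12.24 + 1.57 + 0.88 + 0.87 + 0.27 = 15.83 ≈ 15.8 mm.

PW ≈ 15.8 mm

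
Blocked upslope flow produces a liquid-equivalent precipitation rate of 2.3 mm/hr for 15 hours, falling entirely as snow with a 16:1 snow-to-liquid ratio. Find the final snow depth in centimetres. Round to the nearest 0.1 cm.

Liquid-equivalent depth = 2.3 × 15 = 34.5 mm.
Snow depth = 34.5 mm × 16 = 552 mm = 55.2 cm.

snow depth ≈ 55.2 cm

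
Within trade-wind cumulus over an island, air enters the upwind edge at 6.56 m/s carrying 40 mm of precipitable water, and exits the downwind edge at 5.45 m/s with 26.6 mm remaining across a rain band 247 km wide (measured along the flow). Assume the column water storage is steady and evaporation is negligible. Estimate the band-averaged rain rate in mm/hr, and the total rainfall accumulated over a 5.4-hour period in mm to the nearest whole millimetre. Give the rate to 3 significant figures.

Column moisture flux per unit crosswind length is F = V × PW.
Inflow: F_in = 6.56 × 40 = 262.4 mm·m/s
Outflow: F_out = 5.45 × 26.6 = 144.97 mm·m/s
Steady-state rate R = (F_in − F_out)/L = (262.4 − 144.97) / 247000 m = 4.754e-04 mm/s.
R = 4.754e-04 × 3600 = 1.71 mm/hr.
Over 5.4 h: total = 1.71 × 5.4 = 9.234 ≈ 9 mm.

R ≈ 1.71 mm/hr; total ≈ 9 mm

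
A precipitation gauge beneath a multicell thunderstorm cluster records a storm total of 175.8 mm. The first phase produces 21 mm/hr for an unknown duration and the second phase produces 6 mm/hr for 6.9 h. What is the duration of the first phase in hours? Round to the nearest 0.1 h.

Known phases: 6 × 6.9 = 41.4 mm.
Remaining depth = 175.8 − 41.4 = 134.4 mm.
Duration = 134.4 / 21 = 6.4 h.

duration ≈ 6.4 h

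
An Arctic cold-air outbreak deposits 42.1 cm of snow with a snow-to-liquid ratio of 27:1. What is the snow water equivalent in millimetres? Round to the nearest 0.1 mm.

SWE = snow depth / ratio = 42.1 cm / 27 = 1.559 cm = 15.6 mm.

SWE ≈ 15.6 mm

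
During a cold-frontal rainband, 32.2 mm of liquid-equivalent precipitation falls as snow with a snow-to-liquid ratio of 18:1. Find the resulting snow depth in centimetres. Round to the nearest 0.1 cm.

snow depth ≈ 58.0 cm

Snow depth = liquid × ratio = 32.2 mm × 18 = 579.6 mm = 58.0 cm.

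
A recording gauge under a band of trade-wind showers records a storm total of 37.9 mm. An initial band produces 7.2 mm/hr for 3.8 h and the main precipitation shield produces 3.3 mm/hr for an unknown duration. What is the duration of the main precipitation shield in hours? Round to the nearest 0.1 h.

duration ≈ 3.2 h

Known phases: 7.2 × 3.8 = 27.36 mm.
Remaining depth = 37.9 − 27.36 = 10.54 mm.
Duration = 10.54 / 3.3 = 3.2 h.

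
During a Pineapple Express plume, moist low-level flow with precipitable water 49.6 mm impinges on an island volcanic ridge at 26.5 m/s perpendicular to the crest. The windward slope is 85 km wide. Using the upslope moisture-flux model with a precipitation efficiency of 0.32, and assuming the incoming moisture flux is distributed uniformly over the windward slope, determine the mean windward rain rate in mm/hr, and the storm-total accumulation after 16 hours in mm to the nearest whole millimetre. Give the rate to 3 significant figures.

R ≈ 17.8 mm/hr; total ≈ 285 mm

Incoming column moisture flux per unit ridge length: F = V × PW = 26.5 × 49.6 = 1314.4 mm·m/s.
Spread over the 85 km slope with efficiency ε = 0.32: R = ε·F/W = 0.32 × 1314.4 / 85000 m = 4.948e-03 mm/s.
R = 4.948e-03 × 3600 = 17.8 mm/hr.
Over 16 h: total = 17.8 × 16 = 284.8 ≈ 285 mm.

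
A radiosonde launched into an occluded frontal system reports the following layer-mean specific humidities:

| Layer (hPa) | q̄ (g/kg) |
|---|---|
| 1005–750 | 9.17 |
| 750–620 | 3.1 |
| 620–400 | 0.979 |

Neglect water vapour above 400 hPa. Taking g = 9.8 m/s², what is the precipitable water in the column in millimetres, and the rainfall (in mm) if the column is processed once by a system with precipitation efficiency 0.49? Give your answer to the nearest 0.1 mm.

PW ≈ 30.2 mm; rainfall ≈ 14.8 mm

Precipitable water is the column-integrated vapour mass per unit area: PW = (1/g) Σ q̄ Δp, with q in kg/kg and Δp in Pa (1 kg/m² of water = 1 mm).
Layer 1005–750 hPa: Δp = 255 hPa = 25500 Pa, q̄ = 0.00917 kg/kg → 0.00917 × 25500 / 9.8 = 23.86 mm
Layer 750–620 hPa: Δp = 130 hPa = 13000 Pa, q̄ = 0.0031 kg/kg → 0.0031 × 13000 / 9.8 = 4.11 mm
Layer 620–400 hPa: Δp = 220 hPa = 22000 Pa, q̄ = 0.000979 kg/kg → 0.000979 × 22000 / 9.8 = 2.20 mm
PW = 23.86 + 4.11 + 2.20 = 30.17 ≈ 30.2 mm.
Rainfall = ε × PW = 0.49 × 30.2 = 14.8 mm.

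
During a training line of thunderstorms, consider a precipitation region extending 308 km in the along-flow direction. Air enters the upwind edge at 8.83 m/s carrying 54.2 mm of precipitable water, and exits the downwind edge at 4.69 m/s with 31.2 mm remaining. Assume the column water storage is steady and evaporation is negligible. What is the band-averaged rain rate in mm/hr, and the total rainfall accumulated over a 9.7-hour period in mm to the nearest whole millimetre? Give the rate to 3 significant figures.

Column moisture flux per unit crosswind length is F = V × PW.
Inflow: F_in = 8.83 × 54.2 = 478.586 mm·m/s
Outflow: F_out = 4.69 × 31.2 = 146.328 mm·m/s
Steady-state rate R = (F_in − F_out)/L = (478.586 − 146.328) / 308000 m = 1.079e-03 mm/s.
R = 1.079e-03 × 3600 = 3.88 mm/hr.
Over 9.7 h: total = 3.88 × 9.7 = 37.636 ≈ 38 mm.

R ≈ 3.88 mm/hr; total ≈ 38 mm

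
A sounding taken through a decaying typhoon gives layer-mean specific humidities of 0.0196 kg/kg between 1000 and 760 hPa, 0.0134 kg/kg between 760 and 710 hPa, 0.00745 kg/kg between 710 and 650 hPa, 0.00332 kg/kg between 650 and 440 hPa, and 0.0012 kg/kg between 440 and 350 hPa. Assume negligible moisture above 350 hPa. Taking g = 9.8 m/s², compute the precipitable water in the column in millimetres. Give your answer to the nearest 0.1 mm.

Precipitable water is the column-integrated vapour mass per unit area: PW = (1/g) Σ q̄ Δp, with q in kg/kg and Δp in Pa (1 kg/m² of water = 1 mm).
Layer 1000–760 hPa: Δp = 240 hPa = 24000 Pa, q̄ = 0.0196 kg/kg → 0.0196 × 24000 / 9.8 = 48.00 mm
Layer 760–710 hPa: Δp = 50 hPa = 5000 Pa, q̄ = 0.0134 kg/kg → 0.0134 × 5000 / 9.8 = 6.84 mm
Layer 710–650 hPa: Δp = 60 hPa = 6000 Pa, q̄ = 0.00745 kg/kg → 0.00745 × 6000 / 9.8 = 4.56 mm
Layer 650–440 hPa: Δp = 210 hPa = 21000 Pa, q̄ = 0.00332 kg/kg → 0.00332 × 21000 / 9.8 = 7.11 mm
Layer 440–350 hPa: Δp = 90 hPa = 9000 Pa, q̄ = 0.0012 kg/kg → 0.0012 × 9000 / 9.8 = 1.10 mm
PW = 48.00 + 6.84 + 4.56 + 7.11 + 1.10 = 67.61 ≈ 67.6 mm.

PW ≈ 67.6 mm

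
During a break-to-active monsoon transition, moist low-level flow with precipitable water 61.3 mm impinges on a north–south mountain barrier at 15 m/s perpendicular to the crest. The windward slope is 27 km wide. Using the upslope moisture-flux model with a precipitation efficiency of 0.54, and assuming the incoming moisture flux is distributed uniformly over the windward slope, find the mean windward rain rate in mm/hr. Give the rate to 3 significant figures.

R ≈ 66.2 mm/hr

Incoming column moisture flux per unit ridge length: F = V × PW = 15 × 61.3 = 919.5 mm·m/s.
Spread over the 27 km slope with efficiency ε = 0.54: R = ε·F/W = 0.54 × 919.5 / 27000 m = 1.839e-02 mm/s.
R = 1.839e-02 × 3600 = 66.2 mm/hr.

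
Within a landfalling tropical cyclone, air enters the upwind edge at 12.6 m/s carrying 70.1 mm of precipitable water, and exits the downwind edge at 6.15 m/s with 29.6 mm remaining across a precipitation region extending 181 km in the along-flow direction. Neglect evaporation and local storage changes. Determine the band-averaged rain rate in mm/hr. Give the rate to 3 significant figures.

R ≈ 13.9 mm/hr

Column moisture flux per unit crosswind length is F = V × PW.
Inflow: F_in = 12.6 × 70.1 = 883.26 mm·m/s
Outflow: F_out = 6.15 × 29.6 = 182.04 mm·m/s
Steady-state rate R = (F_in − F_out)/L = (883.26 − 182.04) / 181000 m = 3.874e-03 mm/s.
R = 3.874e-03 × 3600 = 13.9 mm/hr.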